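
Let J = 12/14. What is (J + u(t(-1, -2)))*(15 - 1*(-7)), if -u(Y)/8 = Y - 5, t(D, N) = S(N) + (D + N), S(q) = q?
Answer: 12452/7 ≈ 1778.9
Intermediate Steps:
J = 6/7 (J = 12*(1/14) = 6/7 ≈ 0.85714)
t(D, N) = D + 2*N (t(D, N) = N + (D + N) = D + 2*N)
u(Y) = 40 - 8*Y (u(Y) = -8*(Y - 5) = -8*(-5 + Y) = 40 - 8*Y)
(J + u(t(-1, -2)))*(15 - 1*(-7)) = (6/7 + (40 - 8*(-1 + 2*(-2))))*(15 - 1*(-7)) = (6/7 + (40 - 8*(-1 - 4)))*(15 + 7) = (6/7 + (40 - 8*(-5)))*22 = (6/7 + (40 + 40))*22 = (6/7 + 80)*22 = (566/7)*22 = 12452/7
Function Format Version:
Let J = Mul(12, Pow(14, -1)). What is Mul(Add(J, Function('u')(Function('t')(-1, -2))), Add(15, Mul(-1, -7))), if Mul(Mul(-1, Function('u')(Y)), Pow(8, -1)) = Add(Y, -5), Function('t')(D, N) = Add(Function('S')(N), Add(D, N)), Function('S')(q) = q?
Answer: Rational(12452, 7) ≈ 1778.9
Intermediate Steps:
J = Rational(6, 7) (J = Mul(12, Rational(1, 14)) = Rational(6, 7) ≈ 0.85714)
Function('t')(D, N) = Add(D, Mul(2, N)) (Function('t')(D, N) = Add(N, Add(D, N)) = Add(D, Mul(2, N)))
Function('u')(Y) = Add(40, Mul(-8, Y)) (Function('u')(Y) = Mul(-8, Add(Y, -5)) = Mul(-8, Add(-5, Y)) = Add(40, Mul(-8, Y)))
Mul(Add(J, Function('u')(Function('t')(-1, -2))), Add(15, Mul(-1, -7))) = Mul(Add(Rational(6, 7), Add(40, Mul(-8, Add(-1, Mul(2, -2))))), Add(15, Mul(-1, -7))) = Mul(Add(Rational(6, 7), Add(40, Mul(-8, Add(-1, -4)))), Add(15, 7)) = Mul(Add(Rational(6, 7), Add(40, Mul(-8, -5))), 22) = Mul(Add(Rational(6, 7), Add(40, 40)), 22) = Mul(Add(Rational(6, 7), 80), 22) = Mul(Rational(566, 7), 22) = Rational(12452, 7)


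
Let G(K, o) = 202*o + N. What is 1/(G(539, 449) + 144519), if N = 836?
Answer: 1/236053 ≈ 4.2363e-6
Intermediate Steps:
G(K, o) = 836 + 202*o (G(K, o) = 202*o + 836 = 836 + 202*o)
1/(G(539, 449) + 144519) = 1/((836 + 202*449) + 144519) = 1/((836 + 90698) + 144519) = 1/(91534 + 144519) = 1/236053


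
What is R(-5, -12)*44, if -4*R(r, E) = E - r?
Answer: 77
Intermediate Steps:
R(r, E) = -E/4 + r/4 (R(r, E) = -(E - r)/4 = -E/4 + r/4)
R(-5, -12)*44 = (-¼*(-12) + (¼)*(-5))*44 = (3 - 5/4)*44 = (7/4)*44 = 77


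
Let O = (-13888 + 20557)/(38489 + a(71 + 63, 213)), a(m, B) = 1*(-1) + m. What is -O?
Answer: -2223/12874 ≈ -0.17267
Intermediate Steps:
a(m, B) = -1 + m
O = 2223/12874 (O = (-13888 + 20557)/(38489 + (-1 + (71 + 63))) = 6669/(38489 + (-1 + 134)) = 6669/(38489 + 133) = 6669/38622 = 6669*(1/38622) = 2223/12874 ≈ 0.17267)
-O = -1*2223/12874 = -2223/12874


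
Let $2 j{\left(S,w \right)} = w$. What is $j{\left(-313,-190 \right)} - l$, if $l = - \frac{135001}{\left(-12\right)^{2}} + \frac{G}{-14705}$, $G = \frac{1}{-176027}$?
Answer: $\frac{314036622363091}{372740693040} \approx 842.51$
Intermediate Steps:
$G = - \frac{1}{176027} \approx -5.6809 \cdot 10^{-6}$
$j{\left(S,w \right)} = \frac{w}{2}$
$l = - \frac{349446988201891}{372740693040}$ ($l = - \frac{135001}{\left(-12\right)^{2}} - \frac{1}{176027 \left(-14705\right)} = - \frac{135001}{144} - - \frac{1}{2588477035} = \left(-135001\right) \frac{1}{144} + \frac{1}{2588477035} = - \frac{135001}{144} + \frac{1}{2588477035} = - \frac{349446988201891}{372740693040} \approx -937.51$)
$j{\left(-313,-190 \right)} - l = \frac{1}{2} \left(-190\right) - - \frac{349446988201891}{372740693040} = -95 + \frac{349446988201891}{372740693040} = \frac{314036622363091}{372740693040}$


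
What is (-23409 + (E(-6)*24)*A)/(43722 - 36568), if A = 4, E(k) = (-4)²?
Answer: -21873/7154 ≈ -3.0574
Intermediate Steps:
E(k) = 16
(-23409 + (E(-6)*24)*A)/(43722 - 36568) = (-23409 + (16*24)*4)/(43722 - 36568) = (-23409 + 384*4)/7154 = (-23409 + 1536)*(1/7154) = -21873*1/7154 = -21873/7154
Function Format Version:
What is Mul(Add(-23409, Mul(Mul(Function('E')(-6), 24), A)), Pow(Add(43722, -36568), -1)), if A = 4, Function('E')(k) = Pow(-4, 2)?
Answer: Rational(-21873, 7154) ≈ -3.0574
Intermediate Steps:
Function('E')(k) = 16
Mul(Add(-23409, Mul(Mul(Function('E')(-6), 24), A)), Pow(Add(43722, -36568), -1)) = Mul(Add(-23409, Mul(Mul(16, 24), 4)), Pow(Add(43722, -36568), -1)) = Mul(Add(-23409, Mul(384, 4)), Pow(7154, -1)) = Mul(Add(-23409, 1536), Rational(1, 7154)) = Mul(-21873, Rational(1, 7154)) = Rational(-21873, 7154)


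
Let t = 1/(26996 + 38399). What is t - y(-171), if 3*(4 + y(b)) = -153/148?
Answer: 42049133/9678460 ≈ 4.3446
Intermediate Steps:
y(b) = -643/148 (y(b) = -4 + (-153/148)/3 = -4 + (-153*1/148)/3 = -4 + (⅓)*(-153/148) = -4 - 51/148 = -643/148)
t = 1/65395 ≈ 1.5292e-5
t - y(-171) = 1/65395 - 1*(-643/148) = 1/65395 + 643/148 = 42049133/9678460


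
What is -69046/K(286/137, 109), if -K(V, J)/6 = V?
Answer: 4729651/858 ≈ 5512.4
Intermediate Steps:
K(V, J) = -6*V
-69046/K(286/137, 109) = -69046/((-1716/137)) = -69046/((-6*286/137)) = -69046/(-1716/137) = -69046*(-137/1716) = 4729651/858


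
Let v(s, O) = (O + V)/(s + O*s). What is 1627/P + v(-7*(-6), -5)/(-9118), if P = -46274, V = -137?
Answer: -624712139/17720905944 ≈ -0.035253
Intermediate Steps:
v(s, O) = (-137 + O)/(s + O*s) (v(s, O) = (O - 137)/(s + O*s) = (-137 + O)/(s + O*s))
1627/P + v(-7*(-6), -5)/(-9118) = 1627/(-46274) + ((-137 - 5)/(((-7*(-6)))*(1 - 5)))/(-9118) = 1627*(-1/46274) + (-142/(42*(-4)))*(-1/9118) = -1627/46274 + ((1/42)*(-¼)*(-142))*(-1/9118) = -1627/46274 + (71/84)*(-1/9118) = -1627/46274 - 71/765912 = -624712139/17720905944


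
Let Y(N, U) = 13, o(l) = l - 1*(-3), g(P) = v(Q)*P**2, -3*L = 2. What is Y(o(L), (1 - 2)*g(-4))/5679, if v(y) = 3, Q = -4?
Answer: 13/5679 ≈ 0.0022891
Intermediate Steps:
L = -2/3 (L = -1/3*2 = -2/3 ≈ -0.66667)
g(P) = 3*P**2
o(l) = 3 + l (o(l) = l + 3 = 3 + l)
Y(o(L), (1 - 2)*g(-4))/5679 = 13/5679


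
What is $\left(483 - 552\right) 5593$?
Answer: $-385917$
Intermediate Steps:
$\left(483 - 552\right) 5593 = \left(-69\right) 5593 = -385917$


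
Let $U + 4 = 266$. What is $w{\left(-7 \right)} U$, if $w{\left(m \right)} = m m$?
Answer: $12838$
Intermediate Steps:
$U = 262$ ($U = -4 + 266 = 262$)
$w{\left(m \right)} = m^{2}$
$w{\left(-7 \right)} U = \left(-7\right)^{2} \cdot 262 = 49 \cdot 262 = 12838$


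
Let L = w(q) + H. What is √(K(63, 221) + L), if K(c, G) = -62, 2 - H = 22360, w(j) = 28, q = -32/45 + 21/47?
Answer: 6*I*√622 ≈ 149.64*I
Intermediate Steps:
q = -559/2115 (q = -32*1/45 + 21*(1/47) = -32/45 + 21/47 = -559/2115 ≈ -0.26430)
H = -22358 (H = 2 - 1*22360 = 2 - 22360 = -22358)
L = -22330 (L = 28 - 22358 = -22330)
√(K(63, 221) + L) = √(-62 - 22330) = √(-22392) = 6*I*√622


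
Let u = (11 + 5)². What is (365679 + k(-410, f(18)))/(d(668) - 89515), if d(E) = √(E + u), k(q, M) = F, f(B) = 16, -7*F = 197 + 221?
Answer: -229098872525/56090540107 - 5118670*√231/56090540107 ≈ -4.0858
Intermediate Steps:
F = -418/7 (F = -(197 + 221)/7 = -⅐*418 = -418/7 ≈ -59.714)
k(q, M) = -418/7
u = 256 (u = 16² = 256)
d(E) = √(256 + E) (d(E) = √(E + 256) = √(256 + E))
(365679 + k(-410, f(18)))/(d(668) - 89515) = (365679 - 418/7)/(√(256 + 668) - 89515) = 2559335/(7*(√924 - 89515)) = 2559335/(7*(2*√231 - 89515)) = 2559335/(7*(-89515 + 2*√231))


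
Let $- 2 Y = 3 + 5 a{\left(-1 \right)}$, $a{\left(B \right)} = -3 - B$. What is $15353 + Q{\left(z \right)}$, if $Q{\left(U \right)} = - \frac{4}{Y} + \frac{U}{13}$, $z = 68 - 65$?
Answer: $\frac{1397040}{91} \approx 15352.0$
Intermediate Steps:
$z = 3$
$Y = \frac{7}{2}$ ($Y = - \frac{3 + 5 \left(-3 - -1\right)}{2} = - \frac{3 + 5 \left(-3 + 1\right)}{2} = - \frac{3 + 5 \left(-2\right)}{2} = - \frac{3 - 10}{2} = \left(- \frac{1}{2}\right) \left(-7\right) = \frac{7}{2} \approx 3.5$)
$Q{\left(U \right)} = - \frac{8}{7} + \frac{U}{13}$ ($Q{\left(U \right)} = - \frac{4}{\frac{7}{2}} + \frac{U}{13} = \left(-4\right) \frac{2}{7} + U \frac{1}{13} = - \frac{8}{7} + \frac{U}{13}$)
$15353 + Q{\left(z \right)} = 15353 + \left(- \frac{8}{7} + \frac{1}{13} \cdot 3\right) = 15353 + \left(- \frac{8}{7} + \frac{3}{13}\right) = 15353 - \frac{83}{91} = \frac{1397040}{91}$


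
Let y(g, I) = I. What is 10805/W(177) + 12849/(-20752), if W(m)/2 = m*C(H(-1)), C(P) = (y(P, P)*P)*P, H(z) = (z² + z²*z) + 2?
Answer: 2934953/918276 ≈ 3.1962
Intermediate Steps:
H(z) = 2 + z² + z³ (H(z) = (z² + z³) + 2 = 2 + z² + z³)
C(P) = P³ (C(P) = (P*P)*P = P²*P = P³)
W(m) = 16*m (W(m) = 2*(m*(2 + (-1)² + (-1)³)³) = 2*(m*(2 + 1 - 1)³) = 2*(m*2³) = 2*(m*8) = 2*(8*m) = 16*m)
10805/W(177) + 12849/(-20752) = 10805/((16*177)) + 12849/(-20752) = 10805/2832 + 12849*(-1/20752) = 10805*(1/2832) - 12849/20752 = 10805/2832 - 12849/20752 = 2934953/918276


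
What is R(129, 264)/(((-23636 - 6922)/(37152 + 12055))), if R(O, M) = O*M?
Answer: -25390812/463 ≈ -54840.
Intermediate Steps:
R(O, M) = M*O
R(129, 264)/(((-23636 - 6922)/(37152 + 12055))) = (264*129)/(((-23636 - 6922)/(37152 + 12055))) = 34056/((-30558/49207)) = 34056/((-30558*1/49207)) = 34056/(-30558/49207) = 34056*(-49207/30558) = -25390812/463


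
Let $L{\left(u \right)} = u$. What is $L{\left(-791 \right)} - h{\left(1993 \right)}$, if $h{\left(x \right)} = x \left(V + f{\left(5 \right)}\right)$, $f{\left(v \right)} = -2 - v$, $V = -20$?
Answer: $53020$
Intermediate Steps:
$h{\left(x \right)} = - 27 x$ ($h{\left(x \right)} = x \left(-20 - 7\right) = x \left(-27\right) = - 27 x$)
$L{\left(-791 \right)} - h{\left(1993 \right)} = -791 - \left(-27\right) 1993 = -791 - -53811 = -791 + 53811 = 53020$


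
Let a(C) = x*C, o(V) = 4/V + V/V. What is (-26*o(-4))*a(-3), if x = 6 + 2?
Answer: 0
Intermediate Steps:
x = 8
o(V) = 1 + 4/V (o(V) = 4/V + 1 = 1 + 4/V)
a(C) = 8*C
(-26*o(-4))*a(-3) = (-26*(4 - 4)/(-4))*(8*(-3)) = -(-13)*0/2*(-24) = -26*0*(-24) = 0*(-24) = 0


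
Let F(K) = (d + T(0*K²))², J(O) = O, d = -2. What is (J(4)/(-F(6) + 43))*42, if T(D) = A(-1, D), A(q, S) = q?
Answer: 84/17 ≈ 4.9412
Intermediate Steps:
T(D) = -1
F(K) = 9 (F(K) = (-2 - 1)² = (-3)² = 9)
(J(4)/(-F(6) + 43))*42 = (4/(-1*9 + 43))*42 = (4/(-9 + 43))*42 = (4/34)*42 = ((1/34)*4)*42 = (2/17)*42 = 84/17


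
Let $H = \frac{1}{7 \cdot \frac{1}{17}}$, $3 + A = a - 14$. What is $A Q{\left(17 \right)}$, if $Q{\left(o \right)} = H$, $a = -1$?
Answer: $- \frac{306}{7} \approx -43.714$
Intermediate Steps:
$A = -18$ ($A = -3 - 15 = -18$)
$H = \frac{17}{7}$ ($H = \frac{1}{7 \cdot \frac{1}{17}} = \frac{1}{\frac{7}{17}} = \frac{17}{7} \approx 2.4286$)
$Q{\left(o \right)} = \frac{17}{7}$
$A Q{\left(17 \right)} = \left(-18\right) \frac{17}{7} = - \frac{306}{7}$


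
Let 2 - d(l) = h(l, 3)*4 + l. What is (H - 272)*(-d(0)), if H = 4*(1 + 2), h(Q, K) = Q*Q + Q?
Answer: 520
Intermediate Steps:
h(Q, K) = Q + Q**2 (h(Q, K) = Q**2 + Q = Q + Q**2)
d(l) = 2 - l - 4*l*(1 + l) (d(l) = 2 - ((l*(1 + l))*4 + l) = 2 - (4*l*(1 + l) + l) = 2 - (l + 4*l*(1 + l)) = 2 + (-l - 4*l*(1 + l)) = 2 - l - 4*l*(1 + l))
H = 12 (H = 4*3 = 12)
(H - 272)*(-d(0)) = (12 - 272)*(-(2 - 1*0 - 4*0*(1 + 0))) = -(-260)*(2 + 0 - 4*0*1) = -(-260)*(2 + 0 + 0) = -(-260)*2 = -260*(-2) = 520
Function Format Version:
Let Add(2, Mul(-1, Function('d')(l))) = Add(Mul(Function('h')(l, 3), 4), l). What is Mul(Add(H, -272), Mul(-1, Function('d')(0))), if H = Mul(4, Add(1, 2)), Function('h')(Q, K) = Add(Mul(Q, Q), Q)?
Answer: 520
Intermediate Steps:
Function('h')(Q, K) = Add(Q, Pow(Q, 2)) (Function('h')(Q, K) = Add(Pow(Q, 2), Q) = Add(Q, Pow(Q, 2)))
Function('d')(l) = Add(2, Mul(-1, l), Mul(-4, l, Add(1, l))) (Function('d')(l) = Add(2, Mul(-1, Add(Mul(Mul(l, Add(1, l)), 4), l))) = Add(2, Mul(-1, Add(Mul(4, l, Add(1, l)), l))) = Add(2, Mul(-1, Add(l, Mul(4, l, Add(1, l))))) = Add(2, Add(Mul(-1, l), Mul(-4, l, Add(1, l)))) = Add(2, Mul(-1, l), Mul(-4, l, Add(1, l))))
H = 12 (H = Mul(4, 3) = 12)
Mul(Add(H, -272), Mul(-1, Function('d')(0))) = Mul(Add(12, -272), Mul(-1, Add(2, Mul(-1, 0), Mul(-4, 0, Add(1, 0))))) = Mul(-260, Mul(-1, Add(2, 0, Mul(-4, 0, 1)))) = Mul(-260, Mul(-1, Add(2, 0, 0))) = Mul(-260, Mul(-1, 2)) = Mul(-260, -2) = 520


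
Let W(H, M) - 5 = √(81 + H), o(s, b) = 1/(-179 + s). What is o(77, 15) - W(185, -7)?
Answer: -511/102 - √266 ≈ -21.319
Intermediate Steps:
W(H, M) = 5 + √(81 + H)
o(77, 15) - W(185, -7) = 1/(-179 + 77) - (5 + √(81 + 185)) = 1/(-102) - (5 + √266) = -1/102 + (-5 - √266) = -511/102 - √266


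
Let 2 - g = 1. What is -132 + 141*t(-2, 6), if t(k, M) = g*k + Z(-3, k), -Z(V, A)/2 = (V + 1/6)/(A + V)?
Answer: -2869/5 ≈ -573.80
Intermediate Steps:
Z(V, A) = -2*(⅙ + V)/(A + V) (Z(V, A) = -2*(V + 1/6)/(A + V) = -2*(V + ⅙)/(A + V) = -2*(⅙ + V)/(A + V))
g = 1 (g = 2 - 1*1 = 2 - 1 = 1)
t(k, M) = k + 17/(3*(-3 + k)) (t(k, M) = 1*k + (-⅓ - 2*(-3))/(k - 3) = k + (-⅓ + 6)/(-3 + k) = k + (17/3)/(-3 + k) = k + 17/(3*(-3 + k)))
-132 + 141*t(-2, 6) = -132 + 141*((17/3 - 2*(-3 - 2))/(-3 - 2)) = -132 + 141*((17/3 - 2*(-5))/(-5)) = -132 + 141*(-(17/3 + 10)/5) = -132 + 141*(-⅕*47/3) = -132 + 141*(-47/15) = -132 - 2209/5 = -2869/5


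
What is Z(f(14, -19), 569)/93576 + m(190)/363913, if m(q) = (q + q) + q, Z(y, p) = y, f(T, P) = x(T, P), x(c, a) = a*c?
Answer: -3104467/2432394492 ≈ -0.0012763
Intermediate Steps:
f(T, P) = P*T
m(q) = 3*q (m(q) = 2*q + q = 3*q)
Z(f(14, -19), 569)/93576 + m(190)/363913 = -19*14/93576 + (3*190)/363913 = -266*1/93576 + 570*(1/363913) = -19/6684 + 570/363913 = -3104467/2432394492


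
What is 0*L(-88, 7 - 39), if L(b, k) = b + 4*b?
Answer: 0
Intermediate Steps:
L(b, k) = 5*b
0*L(-88, 7 - 39) = 0*(5*(-88)) = 0*(-440) = 0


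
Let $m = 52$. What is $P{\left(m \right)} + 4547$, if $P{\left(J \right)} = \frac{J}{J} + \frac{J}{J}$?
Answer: $4549$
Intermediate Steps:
$P{\left(J \right)} = 2$ ($P{\left(J \right)} = 1 + 1 = 2$)
$P{\left(m \right)} + 4547 = 2 + 4547 = 4549$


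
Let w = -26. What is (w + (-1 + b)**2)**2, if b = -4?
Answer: 1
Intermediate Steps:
(w + (-1 + b)**2)**2 = (-26 + (-1 - 4)**2)**2 = (-26 + (-5)**2)**2 = (-26 + 25)**2 = (-1)**2 = 1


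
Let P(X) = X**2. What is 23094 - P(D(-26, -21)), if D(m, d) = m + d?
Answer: 20885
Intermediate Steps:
D(m, d) = d + m
23094 - P(D(-26, -21)) = 23094 - (-21 - 26)**2 = 23094 - 1*(-47)**2 = 23094 - 1*2209 = 23094 - 2209 = 20885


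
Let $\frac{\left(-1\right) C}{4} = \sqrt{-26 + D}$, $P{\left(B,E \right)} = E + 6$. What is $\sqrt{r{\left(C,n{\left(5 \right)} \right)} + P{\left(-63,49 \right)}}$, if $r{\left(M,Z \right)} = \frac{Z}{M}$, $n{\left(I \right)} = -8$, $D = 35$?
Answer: $\frac{\sqrt{501}}{3} \approx 7.461$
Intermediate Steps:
$P{\left(B,E \right)} = 6 + E$
$C = -12$ ($C = - 4 \sqrt{-26 + 35} = - 4 \sqrt{9} = \left(-4\right) 3 = -12$)
$\sqrt{r{\left(C,n{\left(5 \right)} \right)} + P{\left(-63,49 \right)}} = \sqrt{- \frac{8}{-12} + \left(6 + 49\right)} = \sqrt{\left(-8\right) \left(- \frac{1}{12}\right) + 55} = \sqrt{\frac{2}{3} + 55} = \sqrt{\frac{167}{3}} = \frac{\sqrt{501}}{3}$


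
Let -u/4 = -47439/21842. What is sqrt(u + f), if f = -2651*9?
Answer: 3*I*sqrt(316064977709)/10921 ≈ 154.44*I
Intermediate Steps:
u = 94878/10921 (u = -(-189756)/21842 = -4*(-47439/21842) = 94878/10921 ≈ 8.6877)
f = -23859
sqrt(u + f) = sqrt(94878/10921 - 23859) = sqrt(-260469261/10921) = 3*I*sqrt(316064977709)/10921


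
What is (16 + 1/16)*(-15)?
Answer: -3855/16 ≈ -240.94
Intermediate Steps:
(16 + 1/16)*(-15) = (257/16)*(-15) = -3855/16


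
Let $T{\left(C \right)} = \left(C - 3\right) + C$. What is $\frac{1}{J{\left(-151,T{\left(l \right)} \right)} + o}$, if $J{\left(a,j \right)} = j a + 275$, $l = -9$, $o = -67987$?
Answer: $- \frac{1}{64541} \approx -1.5494 \cdot 10^{-5}$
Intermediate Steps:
$T{\left(C \right)} = -3 + 2 C$ ($T{\left(C \right)} = \left(-3 + C\right) + C = -3 + 2 C$)
$J{\left(a,j \right)} = 275 + a j$ ($J{\left(a,j \right)} = a j + 275 = 275 + a j$)
$\frac{1}{J{\left(-151,T{\left(l \right)} \right)} + o} = \frac{1}{\left(275 - 151 \left(-3 + 2 \left(-9\right)\right)\right) - 67987} = \frac{1}{\left(275 - 151 \left(-3 - 18\right)\right) - 67987} = \frac{1}{\left(275 - -3171\right) - 67987} = \frac{1}{\left(275 + 3171\right) - 67987} = \frac{1}{3446 - 67987} = \frac{1}{-64541} = - \frac{1}{64541}$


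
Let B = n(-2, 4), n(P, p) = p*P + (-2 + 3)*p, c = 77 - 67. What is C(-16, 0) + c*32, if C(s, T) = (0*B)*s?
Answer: 320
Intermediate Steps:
c = 10
n(P, p) = p + P*p (n(P, p) = P*p + 1*p = P*p + p = p + P*p)
B = -4 (B = 4*(1 - 2) = 4*(-1) = -4)
C(s, T) = 0 (C(s, T) = (0*(-4))*s = 0*s = 0)
C(-16, 0) + c*32 = 0 + 10*32 = 0 + 320 = 320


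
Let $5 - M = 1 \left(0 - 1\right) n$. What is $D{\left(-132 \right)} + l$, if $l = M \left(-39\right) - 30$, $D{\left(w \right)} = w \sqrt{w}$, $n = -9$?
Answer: $126 - 264 i \sqrt{33} \approx 126.0 - 1516.6 i$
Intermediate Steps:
$M = -4$ ($M = 5 - 1 \left(0 - 1\right) \left(-9\right) = 5 - 1 \left(-1\right) \left(-9\right) = 5 - \left(-1\right) \left(-9\right) = 5 - 9 = -4$)
$D{\left(w \right)} = w^{\frac{3}{2}}$
$l = 126$ ($l = \left(-4\right) \left(-39\right) - 30 = 156 - 30 = 126$)
$D{\left(-132 \right)} + l = \left(-132\right)^{\frac{3}{2}} + 126 = - 264 i \sqrt{33} + 126 = 126 - 264 i \sqrt{33}$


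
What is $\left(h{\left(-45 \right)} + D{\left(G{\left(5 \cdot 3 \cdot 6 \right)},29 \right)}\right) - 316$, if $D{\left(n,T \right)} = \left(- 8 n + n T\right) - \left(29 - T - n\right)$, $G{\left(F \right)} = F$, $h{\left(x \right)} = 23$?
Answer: $1687$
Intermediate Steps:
$D{\left(n,T \right)} = -29 + T - 7 n + T n$ ($D{\left(n,T \right)} = \left(- 8 n + T n\right) - \left(29 - T - n\right) = \left(- 8 n + T n\right) + \left(-29 + T + n\right) = -29 + T - 7 n + T n$)
$\left(h{\left(-45 \right)} + D{\left(G{\left(5 \cdot 3 \cdot 6 \right)},29 \right)}\right) - 316 = \left(23 + \left(-29 + 29 - 7 \cdot 5 \cdot 3 \cdot 6 + 29 \cdot 5 \cdot 3 \cdot 6\right)\right) - 316 = \left(23 + \left(-29 + 29 - 7 \cdot 15 \cdot 6 + 29 \cdot 15 \cdot 6\right)\right) - 316 = \left(23 + \left(-29 + 29 - 630 + 29 \cdot 90\right)\right) - 316 = \left(23 + \left(-29 + 29 - 630 + 2610\right)\right) - 316 = \left(23 + 1980\right) - 316 = 2003 - 316 = 1687$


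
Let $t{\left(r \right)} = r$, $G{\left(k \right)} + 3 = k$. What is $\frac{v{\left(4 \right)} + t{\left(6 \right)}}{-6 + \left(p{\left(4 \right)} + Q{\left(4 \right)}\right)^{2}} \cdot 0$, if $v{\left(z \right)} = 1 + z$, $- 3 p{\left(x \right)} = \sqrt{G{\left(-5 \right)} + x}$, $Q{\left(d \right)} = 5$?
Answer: $0$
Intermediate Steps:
$G{\left(k \right)} = -3 + k$
$p{\left(x \right)} = - \frac{\sqrt{-8 + x}}{3}$ ($p{\left(x \right)} = - \frac{\sqrt{\left(-3 - 5\right) + x}}{3} = - \frac{\sqrt{-8 + x}}{3}$)
$\frac{v{\left(4 \right)} + t{\left(6 \right)}}{-6 + \left(p{\left(4 \right)} + Q{\left(4 \right)}\right)^{2}} \cdot 0 = \frac{\left(1 + 4\right) + 6}{-6 + \left(- \frac{\sqrt{-8 + 4}}{3} + 5\right)^{2}} \cdot 0 = \frac{5 + 6}{-6 + \left(- \frac{\sqrt{-4}}{3} + 5\right)^{2}} \cdot 0 = \frac{11}{-6 + \left(- \frac{2 i}{3} + 5\right)^{2}} \cdot 0 = \frac{11}{-6 + \left(5 - \frac{2 i}{3}\right)^{2}} \cdot 0 = 0$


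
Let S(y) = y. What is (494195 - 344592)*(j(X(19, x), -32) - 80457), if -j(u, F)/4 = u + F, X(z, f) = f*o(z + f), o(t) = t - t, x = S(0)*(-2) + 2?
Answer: -12017459387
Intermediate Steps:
x = 2 (x = 0*(-2) + 2 = 0 + 2 = 2)
o(t) = 0
X(z, f) = 0 (X(z, f) = f*0 = 0)
j(u, F) = -4*F - 4*u (j(u, F) = -4*(u + F) = -4*(F + u) = -4*F - 4*u)
(494195 - 344592)*(j(X(19, x), -32) - 80457) = (494195 - 344592)*((-4*(-32) - 4*0) - 80457) = 149603*((128 + 0) - 80457) = 149603*(128 - 80457) = 149603*(-80329) = -12017459387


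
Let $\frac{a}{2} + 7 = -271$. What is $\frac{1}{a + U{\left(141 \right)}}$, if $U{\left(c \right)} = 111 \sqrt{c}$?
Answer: $\frac{556}{1428125} + \frac{111 \sqrt{141}}{1428125} \approx 0.0013122$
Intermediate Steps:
$a = -556$ ($a = -14 + 2 \left(-271\right) = -14 - 542 = -556$)
$\frac{1}{a + U{\left(141 \right)}} = \frac{1}{-556 + 111 \sqrt{141}}$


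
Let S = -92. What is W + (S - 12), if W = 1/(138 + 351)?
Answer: -50855/489 ≈ -104.00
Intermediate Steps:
W = 1/489 ≈ 0.0020450
W + (S - 12) = 1/489 + (-92 - 12) = 1/489 - 104 = -50855/489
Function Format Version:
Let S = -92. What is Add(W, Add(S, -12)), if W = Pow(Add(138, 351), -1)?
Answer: Rational(-50855, 489) ≈ -104.00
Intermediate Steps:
W = Rational(1, 489) (W = Pow(489, -1) = Rational(1, 489) ≈ 0.0020450)
Add(W, Add(S, -12)) = Add(Rational(1, 489), Add(-92, -12)) = Add(Rational(1, 489), -104) = Rational(-50855, 489)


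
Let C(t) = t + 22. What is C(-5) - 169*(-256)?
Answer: 43281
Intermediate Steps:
C(t) = 22 + t
C(-5) - 169*(-256) = (22 - 5) - 169*(-256) = 17 + 43264 = 43281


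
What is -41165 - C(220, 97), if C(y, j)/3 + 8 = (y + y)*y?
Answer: -331541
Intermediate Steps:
C(y, j) = -24 + 6*y² (C(y, j) = -24 + 3*((y + y)*y) = -24 + 3*((2*y)*y) = -24 + 3*(2*y²) = -24 + 6*y²)
-41165 - C(220, 97) = -41165 - (-24 + 6*220²) = -41165 - (-24 + 6*48400) = -41165 - (-24 + 290400) = -41165 - 1*290376 = -41165 - 290376 = -331541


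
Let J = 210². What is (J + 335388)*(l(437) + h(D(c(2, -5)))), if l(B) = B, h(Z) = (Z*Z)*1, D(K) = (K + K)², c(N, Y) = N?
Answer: 262985184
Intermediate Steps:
J = 44100
D(K) = 4*K² (D(K) = (2*K)² = 4*K²)
h(Z) = Z² (h(Z) = Z²*1 = Z²)
(J + 335388)*(l(437) + h(D(c(2, -5)))) = (44100 + 335388)*(437 + (4*2²)²) = 379488*(437 + (4*4)²) = 379488*(437 + 16²) = 379488*(437 + 256) = 379488*693 = 262985184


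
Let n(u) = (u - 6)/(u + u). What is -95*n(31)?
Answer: -2375/62 ≈ -38.306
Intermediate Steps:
n(u) = (-6 + u)/(2*u) (n(u) = (-6 + u)/((2*u)) = (-6 + u)*(1/(2*u)) = (-6 + u)/(2*u))
-95*n(31) = -95*(-6 + 31)/(2*31) = -95*25/(2*31) = -95*25/62 = -2375/62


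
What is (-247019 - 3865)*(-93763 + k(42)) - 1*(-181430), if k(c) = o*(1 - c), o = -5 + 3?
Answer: 23503245434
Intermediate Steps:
o = -2
k(c) = -2 + 2*c (k(c) = -2*(1 - c) = -2 + 2*c)
(-247019 - 3865)*(-93763 + k(42)) - 1*(-181430) = (-247019 - 3865)*(-93763 + (-2 + 2*42)) - 1*(-181430) = -250884*(-93763 + (-2 + 84)) + 181430 = -250884*(-93763 + 82) + 181430 = -250884*(-93681) + 181430 = 23503064004 + 181430 = 23503245434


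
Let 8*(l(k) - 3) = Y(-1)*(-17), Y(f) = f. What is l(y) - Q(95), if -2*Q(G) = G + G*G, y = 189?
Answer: 36521/8 ≈ 4565.1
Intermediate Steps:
Q(G) = -G/2 - G²/2 (Q(G) = -(G + G*G)/2 = -(G + G²)/2 = -G/2 - G²/2)
l(k) = 41/8 (l(k) = 3 + (-1*(-17))/8 = 3 + (⅛)*17 = 3 + 17/8 = 41/8)
l(y) - Q(95) = 41/8 - (-1)*95*(1 + 95)/2 = 41/8 - (-1)*95*96/2 = 41/8 - 1*(-4560) = 41/8 + 4560 = 36521/8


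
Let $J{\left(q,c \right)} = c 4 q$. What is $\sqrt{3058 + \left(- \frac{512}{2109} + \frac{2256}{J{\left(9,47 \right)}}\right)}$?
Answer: $\frac{\sqrt{13606470798}}{2109} \approx 55.309$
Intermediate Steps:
$J{\left(q,c \right)} = 4 c q$
$\sqrt{3058 + \left(- \frac{512}{2109} + \frac{2256}{J{\left(9,47 \right)}}\right)} = \sqrt{3058 + \left(- \frac{512}{2109} + \frac{2256}{4 \cdot 47 \cdot 9}\right)} = \sqrt{3058 + \left(\left(-512\right) \frac{1}{2109} + \frac{2256}{1692}\right)} = \sqrt{3058 + \left(- \frac{512}{2109} + 2256 \cdot \frac{1}{1692}\right)} = \sqrt{3058 + \left(- \frac{512}{2109} + \frac{4}{3}\right)} = \sqrt{3058 + \frac{2300}{2109}} = \sqrt{\frac{6451622}{2109}} = \frac{\sqrt{13606470798}}{2109}$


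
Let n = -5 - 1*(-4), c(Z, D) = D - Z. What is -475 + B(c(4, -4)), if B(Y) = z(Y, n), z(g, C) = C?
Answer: -476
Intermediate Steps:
n = -1 (n = -5 + 4 = -1)
B(Y) = -1
-475 + B(c(4, -4)) = -475 - 1 = -476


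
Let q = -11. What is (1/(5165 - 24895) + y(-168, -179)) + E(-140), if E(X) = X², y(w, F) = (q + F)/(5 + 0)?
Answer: 385958259/19730 ≈ 19562.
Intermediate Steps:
y(w, F) = -11/5 + F/5 (y(w, F) = (-11 + F)/(5 + 0) = (-11 + F)/5 = -11/5 + F/5)
(1/(5165 - 24895) + y(-168, -179)) + E(-140) = (1/(5165 - 24895) + (-11/5 + (⅕)*(-179))) + (-140)² = (1/(-19730) + (-11/5 - 179/5)) + 19600 = (-1/19730 - 38) + 19600 = -749741/19730 + 19600 = 385958259/19730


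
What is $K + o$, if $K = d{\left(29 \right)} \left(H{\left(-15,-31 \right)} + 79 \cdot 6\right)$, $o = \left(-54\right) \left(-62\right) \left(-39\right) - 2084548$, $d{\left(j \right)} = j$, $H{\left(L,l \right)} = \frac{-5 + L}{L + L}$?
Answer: $- \frac{6604064}{3} \approx -2.2014 \cdot 10^{6}$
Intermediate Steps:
$H{\left(L,l \right)} = \frac{-5 + L}{2 L}$
$o = -2215120$ ($o = 3348 \left(-39\right) - 2084548 = -130572 - 2084548 = -2215120$)
$K = \frac{41296}{3}$ ($K = 29 \left(\frac{-5 - 15}{2 \left(-15\right)} + 79 \cdot 6\right) = 29 \left(\frac{1}{2} \left(- \frac{1}{15}\right) \left(-20\right) + 474\right) = 29 \left(\frac{2}{3} + 474\right) = 29 \cdot \frac{1424}{3} = \frac{41296}{3} \approx 13765.0$)
$K + o = \frac{41296}{3} - 2215120 = - \frac{6604064}{3}$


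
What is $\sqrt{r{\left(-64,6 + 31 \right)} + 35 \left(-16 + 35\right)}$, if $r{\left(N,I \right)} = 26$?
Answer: $\sqrt{691} \approx 26.287$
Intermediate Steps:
$\sqrt{r{\left(-64,6 + 31 \right)} + 35 \left(-16 + 35\right)} = \sqrt{26 + 35 \left(-16 + 35\right)} = \sqrt{26 + 35 \cdot 19} = \sqrt{26 + 665} = \sqrt{691}$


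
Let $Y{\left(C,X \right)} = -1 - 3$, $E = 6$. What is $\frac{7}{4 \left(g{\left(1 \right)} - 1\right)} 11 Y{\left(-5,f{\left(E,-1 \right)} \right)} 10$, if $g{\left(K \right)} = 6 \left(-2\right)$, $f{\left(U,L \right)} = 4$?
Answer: $\frac{770}{13} \approx 59.231$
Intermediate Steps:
$g{\left(K \right)} = -12$
$Y{\left(C,X \right)} = -4$ ($Y{\left(C,X \right)} = -1 - 3 = -4$)
$\frac{7}{4 \left(g{\left(1 \right)} - 1\right)} 11 Y{\left(-5,f{\left(E,-1 \right)} \right)} 10 = \frac{7}{4 \left(-12 - 1\right)} 11 \left(-4\right) 10 = \frac{7}{4 \left(-13\right)} \left(\left(-44\right) 10\right) = \frac{7}{-52} \left(-440\right) = 7 \left(- \frac{1}{52}\right) \left(-440\right) = \left(- \frac{7}{52}\right) \left(-440\right) = \frac{770}{13}$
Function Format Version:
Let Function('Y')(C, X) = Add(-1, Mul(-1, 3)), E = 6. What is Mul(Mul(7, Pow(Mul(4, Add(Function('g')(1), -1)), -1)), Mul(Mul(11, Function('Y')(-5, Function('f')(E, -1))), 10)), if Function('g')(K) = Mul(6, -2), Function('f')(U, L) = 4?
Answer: Rational(770, 13) ≈ 59.231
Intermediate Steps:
Function('g')(K) = -12
Function('Y')(C, X) = -4 (Function('Y')(C, X) = Add(-1, -3) = -4)
Mul(Mul(7, Pow(Mul(4, Add(Function('g')(1), -1)), -1)), Mul(Mul(11, Function('Y')(-5, Function('f')(E, -1))), 10)) = Mul(Mul(7, Pow(Mul(4, Add(-12, -1)), -1)), Mul(Mul(11, -4), 10)) = Mul(Mul(7, Pow(Mul(4, -13), -1)), Mul(-44, 10)) = Mul(Mul(7, Pow(-52, -1)), -440) = Mul(Mul(7, Rational(-1, 52)), -440) = Mul(Rational(-7, 52), -440) = Rational(770, 13)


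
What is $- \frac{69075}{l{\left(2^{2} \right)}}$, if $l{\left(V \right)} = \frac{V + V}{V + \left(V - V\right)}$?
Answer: $- \frac{69075}{2} \approx -34538.0$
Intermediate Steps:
$l{\left(V \right)} = 2$ ($l{\left(V \right)} = \frac{2 V}{V + 0} = \frac{2 V}{V} = 2$)
$- \frac{69075}{l{\left(2^{2} \right)}} = - \frac{69075}{2}$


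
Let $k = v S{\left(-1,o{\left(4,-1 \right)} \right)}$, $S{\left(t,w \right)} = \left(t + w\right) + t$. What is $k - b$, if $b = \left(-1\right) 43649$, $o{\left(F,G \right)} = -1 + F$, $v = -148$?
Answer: $43501$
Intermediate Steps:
$S{\left(t,w \right)} = w + 2 t$
$k = -148$ ($k = - 148 \left(\left(-1 + 4\right) + 2 \left(-1\right)\right) = - 148 \left(3 - 2\right) = \left(-148\right) 1 = -148$)
$b = -43649$
$k - b = -148 - -43649 = -148 + 43649 = 43501$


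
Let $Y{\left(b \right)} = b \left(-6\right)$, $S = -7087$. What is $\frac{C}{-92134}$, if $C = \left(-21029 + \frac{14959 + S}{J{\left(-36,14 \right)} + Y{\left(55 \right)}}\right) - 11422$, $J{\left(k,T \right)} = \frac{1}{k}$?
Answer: $\frac{385833723}{1094644054} \approx 0.35247$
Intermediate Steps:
$Y{\left(b \right)} = - 6 b$
$C = - \frac{385833723}{11881}$ ($C = \left(-21029 + \frac{14959 - 7087}{\frac{1}{-36} - 330}\right) - 11422 = \left(-21029 + \frac{7872}{- \frac{1}{36} - 330}\right) - 11422 = \left(-21029 + \frac{7872}{- \frac{11881}{36}}\right) - 11422 = \left(-21029 + 7872 \left(- \frac{36}{11881}\right)\right) - 11422 = \left(-21029 - \frac{283392}{11881}\right) - 11422 = - \frac{250128941}{11881} - 11422 = - \frac{385833723}{11881} \approx -32475.0$)
$\frac{C}{-92134} = - \frac{385833723}{11881 \left(-92134\right)} = \left(- \frac{385833723}{11881}\right) \left(- \frac{1}{92134}\right) = \frac{385833723}{1094644054}$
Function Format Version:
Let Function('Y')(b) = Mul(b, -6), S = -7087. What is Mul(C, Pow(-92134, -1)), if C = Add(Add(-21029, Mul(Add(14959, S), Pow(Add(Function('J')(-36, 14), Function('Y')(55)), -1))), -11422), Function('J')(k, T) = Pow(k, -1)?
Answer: Rational(385833723, 1094644054) ≈ 0.35247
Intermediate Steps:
Function('Y')(b) = Mul(-6, b)
C = Rational(-385833723, 11881) (C = Add(Add(-21029, Mul(Add(14959, -7087), Pow(Add(Pow(-36, -1), Mul(-6, 55)), -1))), -11422) = Add(Add(-21029, Mul(7872, Pow(Add(Rational(-1, 36), -330), -1))), -11422) = Add(Add(-21029, Mul(7872, Pow(Rational(-11881, 36), -1))), -11422) = Add(Add(-21029, Mul(7872, Rational(-36, 11881))), -11422) = Add(Add(-21029, Rational(-283392, 11881)), -11422) = Add(Rational(-250128941, 11881), -11422) = Rational(-385833723, 11881) ≈ -32475.)
Mul(C, Pow(-92134, -1)) = Mul(Rational(-385833723, 11881), Pow(-92134, -1)) = Mul(Rational(-385833723, 11881), Rational(-1, 92134)) = Rational(385833723, 1094644054)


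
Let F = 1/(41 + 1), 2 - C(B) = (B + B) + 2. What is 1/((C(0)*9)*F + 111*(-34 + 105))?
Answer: 1/7881 ≈ 0.00012689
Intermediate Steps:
C(B) = -2*B (C(B) = 2 - ((B + B) + 2) = 2 - (2*B + 2) = 2 - (2 + 2*B) = 2 + (-2 - 2*B) = -2*B)
F = 1/42 ≈ 0.023810
1/((C(0)*9)*F + 111*(-34 + 105)) = 1/((-2*0*9)*(1/42) + 111*(-34 + 105)) = 1/((0*9)*(1/42) + 111*71) = 1/(0*(1/42) + 7881) = 1/(0 + 7881) = 1/7881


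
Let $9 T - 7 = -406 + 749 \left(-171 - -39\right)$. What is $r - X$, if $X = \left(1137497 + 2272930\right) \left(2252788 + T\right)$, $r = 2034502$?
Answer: $-7645351112973$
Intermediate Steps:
$T = - \frac{33089}{3}$ ($T = \frac{7}{9} + \frac{-406 + 749 \left(-171 - -39\right)}{9} = \frac{7}{9} + \frac{-406 + 749 \left(-171 + 39\right)}{9} = \frac{7}{9} + \frac{-406 + 749 \left(-132\right)}{9} = \frac{7}{9} + \frac{-406 - 98868}{9} = \frac{7}{9} + \frac{1}{9} \left(-99274\right) = \frac{7}{9} - \frac{99274}{9} = - \frac{33089}{3} \approx -11030.0$)
$X = 7645353147475$ ($X = \left(1137497 + 2272930\right) \left(2252788 - \frac{33089}{3}\right) = 3410427 \cdot \frac{6725275}{3} = 7645353147475$)
$r - X = 2034502 - 7645353147475 = -7645351112973$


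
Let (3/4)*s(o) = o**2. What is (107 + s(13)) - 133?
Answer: 598/3 ≈ 199.33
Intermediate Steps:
s(o) = 4*o**2/3
(107 + s(13)) - 133 = (107 + (4/3)*13**2) - 133 = (107 + (4/3)*169) - 133 = (107 + 676/3) - 133 = 997/3 - 133 = 598/3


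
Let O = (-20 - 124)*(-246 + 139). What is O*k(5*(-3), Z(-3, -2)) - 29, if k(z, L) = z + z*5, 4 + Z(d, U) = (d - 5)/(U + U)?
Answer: -1386749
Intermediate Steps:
Z(d, U) = -4 + (-5 + d)/(2*U) (Z(d, U) = -4 + (d - 5)/(U + U) = -4 + (-5 + d)/((2*U)) = -4 + (-5 + d)*(1/(2*U)) = -4 + (-5 + d)/(2*U))
O = 15408 (O = -144*(-107) = 15408)
k(z, L) = 6*z (k(z, L) = z + 5*z = 6*z)
O*k(5*(-3), Z(-3, -2)) - 29 = 15408*(6*(5*(-3))) - 29 = 15408*(6*(-15)) - 29 = 15408*(-90) - 29 = -1386720 - 29 = -1386749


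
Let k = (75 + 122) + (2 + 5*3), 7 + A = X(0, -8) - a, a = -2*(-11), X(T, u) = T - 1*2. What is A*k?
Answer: -6634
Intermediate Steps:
X(T, u) = -2 + T (X(T, u) = T - 2 = -2 + T)
a = 22
A = -31 (A = -7 + ((-2 + 0) - 1*22) = -7 + (-2 - 22) = -7 - 24 = -31)
k = 214 (k = 197 + (2 + 15) = 197 + 17 = 214)
A*k = -31*214 = -6634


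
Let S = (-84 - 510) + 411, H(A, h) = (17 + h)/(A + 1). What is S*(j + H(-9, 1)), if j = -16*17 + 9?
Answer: 194163/4 ≈ 48541.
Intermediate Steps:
H(A, h) = (17 + h)/(1 + A)
S = -183 (S = -594 + 411 = -183)
j = -263 (j = -272 + 9 = -263)
S*(j + H(-9, 1)) = -183*(-263 + (17 + 1)/(1 - 9)) = -183*(-263 + 18/(-8)) = -183*(-263 - 1/8*18) = -183*(-263 - 9/4) = -183*(-1061/4) = 194163/4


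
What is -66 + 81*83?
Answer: 6657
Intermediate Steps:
-66 + 81*83 = -66 + 6723 = 6657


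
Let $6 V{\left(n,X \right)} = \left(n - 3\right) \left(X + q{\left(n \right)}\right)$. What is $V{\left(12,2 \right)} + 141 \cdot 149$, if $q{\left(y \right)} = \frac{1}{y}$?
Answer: $\frac{168097}{8} \approx 21012.0$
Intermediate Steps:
$V{\left(n,X \right)} = \frac{\left(-3 + n\right) \left(X + \frac{1}{n}\right)}{6}$ ($V{\left(n,X \right)} = \frac{\left(n - 3\right) \left(X + \frac{1}{n}\right)}{6} = \frac{\left(-3 + n\right) \left(X + \frac{1}{n}\right)}{6}$)
$V{\left(12,2 \right)} + 141 \cdot 149 = \frac{-3 + 12 \left(1 - 6 + 2 \cdot 12\right)}{6 \cdot 12} + 141 \cdot 149 = \frac{1}{6} \cdot \frac{1}{12} \left(-3 + 12 \left(1 - 6 + 24\right)\right) + 21009 = \frac{1}{6} \cdot \frac{1}{12} \left(-3 + 12 \cdot 19\right) + 21009 = \frac{1}{6} \cdot \frac{1}{12} \left(-3 + 228\right) + 21009 = \frac{1}{6} \cdot \frac{1}{12} \cdot 225 + 21009 = \frac{25}{8} + 21009 = \frac{168097}{8}$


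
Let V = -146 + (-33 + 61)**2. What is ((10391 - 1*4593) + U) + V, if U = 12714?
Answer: 19150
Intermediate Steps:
V = 638 (V = -146 + 28**2 = -146 + 784 = 638)
((10391 - 1*4593) + U) + V = ((10391 - 1*4593) + 12714) + 638 = ((10391 - 4593) + 12714) + 638 = (5798 + 12714) + 638 = 18512 + 638 = 19150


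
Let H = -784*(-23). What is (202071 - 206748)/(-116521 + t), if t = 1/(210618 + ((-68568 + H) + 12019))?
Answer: 804916377/20053380620 ≈ 0.040139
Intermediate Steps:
H = 18032
t = 1/172101 (t = 1/(210618 + ((-68568 + 18032) + 12019)) = 1/(210618 + (-50536 + 12019)) = 1/(210618 - 38517) = 1/172101 ≈ 5.8105e-6)
(202071 - 206748)/(-116521 + t) = (202071 - 206748)/(-116521 + 1/172101) = -4677/(-20053380620/172101) = -4677*(-172101/20053380620) = 804916377/20053380620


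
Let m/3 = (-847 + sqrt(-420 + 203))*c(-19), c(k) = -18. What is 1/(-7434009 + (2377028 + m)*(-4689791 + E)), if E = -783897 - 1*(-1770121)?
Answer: -8972883640331/80512649502278952794971069 - 199992618*I*sqrt(217)/80512649502278952794971069 ≈ -1.1145e-13 - 3.6591e-17*I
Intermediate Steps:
E = 986224 (E = -783897 + 1770121 = 986224)
m = 45738 - 54*I*sqrt(217) (m = 3*((-847 + sqrt(-420 + 203))*(-18)) = 3*((-847 + sqrt(-217))*(-18)) = 3*((-847 + I*sqrt(217))*(-18)) = 3*(15246 - 18*I*sqrt(217)) = 45738 - 54*I*sqrt(217) ≈ 45738.0 - 795.47*I)
1/(-7434009 + (2377028 + m)*(-4689791 + E)) = 1/(-7434009 + (2377028 + (45738 - 54*I*sqrt(217)))*(-4689791 + 986224)) = 1/(-7434009 + (2422766 - 54*I*sqrt(217))*(-3703567)) = 1/(-7434009 + (-8972876206322 + 199992618*I*sqrt(217))) = 1/(-8972883640331 + 199992618*I*sqrt(217))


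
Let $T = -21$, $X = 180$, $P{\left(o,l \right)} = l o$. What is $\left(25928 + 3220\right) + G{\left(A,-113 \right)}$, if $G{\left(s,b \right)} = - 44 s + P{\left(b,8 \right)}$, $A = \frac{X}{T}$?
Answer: $\frac{200348}{7} \approx 28621.0$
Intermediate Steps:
$A = - \frac{60}{7}$ ($A = \frac{180}{-21} = 180 \left(- \frac{1}{21}\right) = - \frac{60}{7} \approx -8.5714$)
$G{\left(s,b \right)} = - 44 s + 8 b$
$\left(25928 + 3220\right) + G{\left(A,-113 \right)} = \left(25928 + 3220\right) + \left(\left(-44\right) \left(- \frac{60}{7}\right) + 8 \left(-113\right)\right) = 29148 + \left(\frac{2640}{7} - 904\right) = 29148 - \frac{3688}{7} = \frac{200348}{7}$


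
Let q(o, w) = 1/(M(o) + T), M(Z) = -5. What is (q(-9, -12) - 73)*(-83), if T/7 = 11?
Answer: 436165/72 ≈ 6057.8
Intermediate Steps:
T = 77 (T = 7*11 = 77)
q(o, w) = 1/72 (q(o, w) = 1/(-5 + 77) = 1/72)
(q(-9, -12) - 73)*(-83) = (1/72 - 73)*(-83) = -5255/72*(-83) = 436165/72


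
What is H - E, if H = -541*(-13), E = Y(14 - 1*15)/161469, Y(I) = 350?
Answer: 162230161/23067 ≈ 7033.0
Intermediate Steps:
E = 50/23067 (E = 350/161469 = 350*(1/161469) = 50/23067 ≈ 0.0021676)
H = 7033
H - E = 7033 - 1*50/23067 = 7033 - 50/23067 = 162230161/23067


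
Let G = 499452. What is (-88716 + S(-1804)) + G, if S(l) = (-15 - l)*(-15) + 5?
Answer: 383906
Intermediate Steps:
S(l) = 230 + 15*l (S(l) = (225 + 15*l) + 5 = 230 + 15*l)
(-88716 + S(-1804)) + G = (-88716 + (230 + 15*(-1804))) + 499452 = (-88716 + (230 - 27060)) + 499452 = (-88716 - 26830) + 499452 = -115546 + 499452 = 383906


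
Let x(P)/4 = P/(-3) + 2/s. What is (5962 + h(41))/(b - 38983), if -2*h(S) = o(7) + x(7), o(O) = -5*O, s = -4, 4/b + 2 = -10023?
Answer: -360007775/2344827474 ≈ -0.15353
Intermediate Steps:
b = -4/10025 (b = 4/(-2 - 10023) = 4/(-10025) = 4*(-1/10025) = -4/10025 ≈ -0.00039900)
x(P) = -2 - 4*P/3 (x(P) = 4*(P/(-3) + 2/(-4)) = 4*(P*(-⅓) + 2*(-¼)) = 4*(-P/3 - ½) = 4*(-½ - P/3) = -2 - 4*P/3)
h(S) = 139/6 (h(S) = -(-5*7 + (-2 - 4/3*7))/2 = -(-35 + (-2 - 28/3))/2 = -(-35 - 34/3)/2 = -½*(-139/3) = 139/6)
(5962 + h(41))/(b - 38983) = (5962 + 139/6)/(-4/10025 - 38983) = 35911/(6*(-390804579/10025)) = (35911/6)*(-10025/390804579) = -360007775/2344827474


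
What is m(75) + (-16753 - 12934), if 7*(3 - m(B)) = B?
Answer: -207863/7 ≈ -29695.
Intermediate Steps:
m(B) = 3 - B/7
m(75) + (-16753 - 12934) = (3 - 1/7*75) + (-16753 - 12934) = (3 - 75/7) - 29687 = -54/7 - 29687 = -207863/7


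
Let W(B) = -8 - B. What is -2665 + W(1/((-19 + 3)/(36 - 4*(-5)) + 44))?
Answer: -817945/306 ≈ -2673.0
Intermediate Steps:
-2665 + W(1/((-19 + 3)/(36 - 4*(-5)) + 44)) = -2665 + (-8 - 1/((-19 + 3)/(36 - 4*(-5)) + 44)) = -2665 + (-8 - 1/(-16/(36 + 20) + 44)) = -2665 + (-8 - 1/(-16/56 + 44)) = -2665 + (-8 - 1/(-16*1/56 + 44)) = -2665 + (-8 - 1/(-2/7 + 44)) = -2665 + (-8 - 1/306/7) = -2665 + (-8 - 1*7/306) = -2665 + (-8 - 7/306) = -2665 - 2455/306 = -817945/306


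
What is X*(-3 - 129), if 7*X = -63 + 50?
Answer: 1716/7 ≈ 245.14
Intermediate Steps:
X = -13/7 (X = (-63 + 50)/7 = (1/7)*(-13) = -13/7 ≈ -1.8571)
X*(-3 - 129) = -13*(-3 - 129)/7 = -13/7*(-132) = 1716/7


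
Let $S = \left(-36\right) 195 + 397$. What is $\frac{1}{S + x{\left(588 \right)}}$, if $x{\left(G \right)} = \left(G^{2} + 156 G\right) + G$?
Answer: $\frac{1}{431437} \approx 2.3178 \cdot 10^{-6}$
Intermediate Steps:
$x{\left(G \right)} = G^{2} + 157 G$
$S = -6623$ ($S = -7020 + 397 = -6623$)
$\frac{1}{S + x{\left(588 \right)}} = \frac{1}{-6623 + 588 \left(157 + 588\right)} = \frac{1}{-6623 + 588 \cdot 745} = \frac{1}{-6623 + 438060} = \frac{1}{431437}$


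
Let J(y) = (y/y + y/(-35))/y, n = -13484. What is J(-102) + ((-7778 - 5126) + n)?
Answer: -94205297/3570 ≈ -26388.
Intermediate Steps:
J(y) = (1 - y/35)/y (J(y) = (1 + y*(-1/35))/y = (1 - y/35)/y)
J(-102) + ((-7778 - 5126) + n) = (1/35)*(35 - 1*(-102))/(-102) + ((-7778 - 5126) - 13484) = (1/35)*(-1/102)*(35 + 102) + (-12904 - 13484) = (1/35)*(-1/102)*137 - 26388 = -137/3570 - 26388 = -94205297/3570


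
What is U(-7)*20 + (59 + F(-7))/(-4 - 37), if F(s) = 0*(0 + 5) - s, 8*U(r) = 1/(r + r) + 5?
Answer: 12297/1148 ≈ 10.712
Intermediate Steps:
U(r) = 5/8 + 1/(16*r) (U(r) = (1/(r + r) + 5)/8 = (1/(2*r) + 5)/8 = (5 + 1/(2*r))/8 = 5/8 + 1/(16*r))
F(s) = -s (F(s) = 0*5 - s = 0 - s = -s)
U(-7)*20 + (59 + F(-7))/(-4 - 37) = ((1/16)*(1 + 10*(-7))/(-7))*20 + (59 - 1*(-7))/(-4 - 37) = ((1/16)*(-⅐)*(1 - 70))*20 + (59 + 7)/(-41) = ((1/16)*(-⅐)*(-69))*20 + 66*(-1/41) = (69/112)*20 - 66/41 = 345/28 - 66/41 = 12297/1148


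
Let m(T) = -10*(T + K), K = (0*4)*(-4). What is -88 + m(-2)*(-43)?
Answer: -948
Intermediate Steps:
K = 0 (K = 0*(-4) = 0)
m(T) = -10*T (m(T) = -10*(T + 0) = -10*T)
-88 + m(-2)*(-43) = -88 - 10*(-2)*(-43) = -88 + 20*(-43) = -88 - 860 = -948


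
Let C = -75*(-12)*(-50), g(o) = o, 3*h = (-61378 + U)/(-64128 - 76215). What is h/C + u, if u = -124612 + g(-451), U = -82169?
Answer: -789827247452849/6315435000 ≈ -1.2506e+5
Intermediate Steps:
h = 47849/140343 (h = ((-61378 - 82169)/(-64128 - 76215))/3 = (-143547/(-140343))/3 = (-143547*(-1/140343))/3 = (⅓)*(47849/46781) = 47849/140343 ≈ 0.34094)
C = -45000 (C = 900*(-50) = -45000)
u = -125063 (u = -124612 - 451 = -125063)
h/C + u = (47849/140343)/(-45000) - 125063 = (47849/140343)*(-1/45000) - 125063 = -47849/6315435000 - 125063 = -789827247452849/6315435000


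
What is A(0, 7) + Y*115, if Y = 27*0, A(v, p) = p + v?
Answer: 7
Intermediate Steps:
Y = 0
A(0, 7) + Y*115 = (7 + 0) + 0*115 = 7 + 0 = 7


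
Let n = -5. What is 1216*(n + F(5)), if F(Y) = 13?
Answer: 9728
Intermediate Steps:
1216*(n + F(5)) = 1216*(-5 + 13) = 1216*8 = 9728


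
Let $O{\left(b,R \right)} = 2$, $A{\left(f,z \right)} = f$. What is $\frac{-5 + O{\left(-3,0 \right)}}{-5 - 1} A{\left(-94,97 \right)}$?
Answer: $-47$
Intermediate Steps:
$\frac{-5 + O{\left(-3,0 \right)}}{-5 - 1} A{\left(-94,97 \right)} = \frac{-5 + 2}{-5 - 1} \left(-94\right) = - \frac{3}{-6} \left(-94\right) = \left(-3\right) \left(- \frac{1}{6}\right) \left(-94\right) = \frac{1}{2} \left(-94\right) = -47$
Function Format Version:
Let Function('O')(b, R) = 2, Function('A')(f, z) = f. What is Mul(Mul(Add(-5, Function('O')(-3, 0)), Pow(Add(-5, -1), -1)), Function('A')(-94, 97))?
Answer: -47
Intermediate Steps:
Mul(Mul(Add(-5, Function('O')(-3, 0)), Pow(Add(-5, -1), -1)), Function('A')(-94, 97)) = Mul(Mul(Add(-5, 2), Pow(Add(-5, -1), -1)), -94) = Mul(Mul(-3, Pow(-6, -1)), -94) = Mul(Mul(-3, Rational(-1, 6)), -94) = Mul(Rational(1, 2), -94) = -47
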